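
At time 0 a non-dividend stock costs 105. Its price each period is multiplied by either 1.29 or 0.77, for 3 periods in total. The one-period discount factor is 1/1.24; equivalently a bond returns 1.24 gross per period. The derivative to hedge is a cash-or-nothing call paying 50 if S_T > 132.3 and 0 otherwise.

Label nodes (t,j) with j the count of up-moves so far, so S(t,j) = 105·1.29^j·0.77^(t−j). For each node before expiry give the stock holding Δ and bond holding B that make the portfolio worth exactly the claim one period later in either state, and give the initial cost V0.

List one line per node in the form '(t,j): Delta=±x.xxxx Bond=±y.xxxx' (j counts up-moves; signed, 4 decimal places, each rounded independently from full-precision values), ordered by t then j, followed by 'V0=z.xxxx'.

(0,0): Delta=0.1035 Bond=14.6740
(1,0): Delta=0.8669 Bond=-43.5220
(1,1): Delta=0.0550 Bond=24.7615
(2,0): Delta=0.0000 Bond=0.0000
(2,1): Delta=0.9219 Bond=-59.7084
(2,2): Delta=0.0000 Bond=40.3226
V0=25.5436

Risk-neutral probability p* = (R−d)/(u−d) = (1.24−0.77)/(1.29−0.77) = 0.9038.
At expiry t=3: V(3,0)=0.0000, V(3,1)=0.0000, V(3,2)=50.0000, V(3,3)=50.0000
Node (2,0) S=62.2545: V=(p*·0.0000+(1−p*)·0.0000)/1.24=0.0000; Δ=(0.0000−0.0000)/(80.3083−47.9360)=0.0000; B=V−Δ·S=0.0000
Node (2,1) S=104.2965: V=(p*·50.0000+(1−p*)·0.0000)/1.24=36.4454; Δ=(50.0000−0.0000)/(134.5425−80.3083)=0.9219; B=V−Δ·S=-59.7084
Node (2,2) S=174.7305: V=(p*·50.0000+(1−p*)·50.0000)/1.24=40.3226; Δ=(50.0000−50.0000)/(225.4023−134.5425)=0.0000; B=V−Δ·S=40.3226
Node (1,0) S=80.8500: V=(p*·36.4454+(1−p*)·0.0000)/1.24=26.5654; Δ=(36.4454−0.0000)/(104.2965−62.2545)=0.8669; B=V−Δ·S=-43.5220
Node (1,1) S=135.4500: V=(p*·40.3226+(1−p*)·36.4454)/1.24=32.2176; Δ=(40.3226−36.4454)/(174.7305−104.2965)=0.0550; B=V−Δ·S=24.7615
Node (0,0) S=105.0000: V=(p*·32.2176+(1−p*)·26.5654)/1.24=25.5436; Δ=(32.2176−26.5654)/(135.4500−80.8500)=0.1035; B=V−Δ·S=14.6740
Each (Δ,B) replicates both successor values, so the strategy is self-financing and V0 is arbitrage-free.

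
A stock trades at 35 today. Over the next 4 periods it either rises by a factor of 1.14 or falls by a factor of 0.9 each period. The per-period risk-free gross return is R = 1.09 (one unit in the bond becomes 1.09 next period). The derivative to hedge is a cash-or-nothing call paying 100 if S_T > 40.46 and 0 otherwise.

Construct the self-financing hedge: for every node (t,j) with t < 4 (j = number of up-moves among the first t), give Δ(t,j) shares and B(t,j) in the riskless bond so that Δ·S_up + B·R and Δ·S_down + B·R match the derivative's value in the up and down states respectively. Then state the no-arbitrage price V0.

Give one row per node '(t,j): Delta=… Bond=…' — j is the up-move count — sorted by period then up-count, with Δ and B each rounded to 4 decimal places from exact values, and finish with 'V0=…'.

(0,0): Delta=3.6009 Bond=-68.9118
(1,0): Delta=6.9777 Bond=-181.4832
(1,1): Delta=2.8993 Bond=-47.1220
(2,0): Delta=0.0000 Bond=0.0000
(2,1): Delta=8.4273 Bond=-249.8737
(2,2): Delta=1.7508 Bond=0.8767
(3,0): Delta=0.0000 Bond=0.0000
(3,1): Delta=0.0000 Bond=0.0000
(3,2): Delta=10.1781 Bond=-344.0367
(3,3): Delta=0.0000 Bond=91.7431
V0=57.1182

The replicating-portfolio and risk-neutral prices coincide; use p* = (1.09−0.9)/(1.14−0.9) = 0.7917 for the latter.
Terminal values V(4,·): V(4,0)=0.0000, V(4,1)=0.0000, V(4,2)=0.0000, V(4,3)=100.0000, V(4,4)=100.0000
  t=3,j=0: stock 25.5150 → up 29.0871 (V=0.0000), down 22.9635 (V=0.0000). Price 0.0000; hedge Δ=0.0000, bond B=0.0000.
  t=3,j=1: stock 32.3190 → up 36.8437 (V=0.0000), down 29.0871 (V=0.0000). Price 0.0000; hedge Δ=0.0000, bond B=0.0000.
  t=3,j=2: stock 40.9374 → up 46.6686 (V=100.0000), down 36.8437 (V=0.0000). Price 72.6300; hedge Δ=10.1781, bond B=-344.0367.
  t=3,j=3: stock 51.8540 → up 59.1136 (V=100.0000), down 46.6686 (V=100.0000). Price 91.7431; hedge Δ=0.0000, bond B=91.7431.
  t=2,j=0: stock 28.3500 → up 32.3190 (V=0.0000), down 25.5150 (V=0.0000). Price 0.0000; hedge Δ=0.0000, bond B=0.0000.
  t=2,j=1: stock 35.9100 → up 40.9374 (V=72.6300), down 32.3190 (V=0.0000). Price 52.7511; hedge Δ=8.4273, bond B=-249.8737.
  t=2,j=2: stock 45.4860 → up 51.8540 (V=91.7431), down 40.9374 (V=72.6300). Price 80.5149; hedge Δ=1.7508, bond B=0.8767.
  t=1,j=0: stock 31.5000 → up 35.9100 (V=52.7511), down 28.3500 (V=0.0000). Price 38.3131; hedge Δ=6.9777, bond B=-181.4832.
  t=1,j=1: stock 39.9000 → up 45.4860 (V=80.5149), down 35.9100 (V=52.7511). Price 68.5603; hedge Δ=2.8993, bond B=-47.1220.
  t=0,j=0: stock 35.0000 → up 39.9000 (V=68.5603), down 31.5000 (V=38.3131). Price 57.1182; hedge Δ=3.6009, bond B=-68.9118.
Self-financing check: at every node Δ·S+B equals the discounted successor values.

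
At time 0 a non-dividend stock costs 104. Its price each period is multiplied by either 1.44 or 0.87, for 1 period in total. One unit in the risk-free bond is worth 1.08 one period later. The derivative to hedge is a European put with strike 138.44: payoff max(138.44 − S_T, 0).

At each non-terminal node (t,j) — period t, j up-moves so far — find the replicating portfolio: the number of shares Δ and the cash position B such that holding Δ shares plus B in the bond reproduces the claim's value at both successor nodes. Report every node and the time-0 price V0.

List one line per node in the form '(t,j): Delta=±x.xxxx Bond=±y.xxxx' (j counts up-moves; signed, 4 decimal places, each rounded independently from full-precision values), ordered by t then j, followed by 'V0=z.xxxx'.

No-arbitrage ⇒ martingale measure with p* = (R−d)/(u−d) = 0.3684.
Payoff layer (t=1): V(1,0)=47.9600, V(1,1)=0.0000
(0,0): S=104.0000. Δ = (V_up−V_dn)/(S_up−S_dn) = (0.0000−47.9600)/(149.7600−90.4800) = -0.8090. V = [p*·0.0000 + (1−p*)·47.9600]/1.08 = 28.0468. B = V − Δ·S = 112.1871.
The time-0 hedge costs 28.0468, which is the no-arbitrage price.

(0,0): Delta=-0.8090 Bond=112.1871
V0=28.0468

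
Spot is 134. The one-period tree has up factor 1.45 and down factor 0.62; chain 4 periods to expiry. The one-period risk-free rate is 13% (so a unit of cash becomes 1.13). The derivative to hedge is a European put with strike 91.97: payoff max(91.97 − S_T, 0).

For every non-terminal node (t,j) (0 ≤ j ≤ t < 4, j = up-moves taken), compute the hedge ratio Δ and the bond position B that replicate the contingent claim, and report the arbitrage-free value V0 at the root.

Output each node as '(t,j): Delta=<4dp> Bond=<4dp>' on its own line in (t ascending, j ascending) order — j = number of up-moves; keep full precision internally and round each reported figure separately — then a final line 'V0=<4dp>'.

Under the risk-neutral measure, an up-move has probability p* = (R−d)/(u−d) = 0.6145 and values discount at R = 1.13.
At expiry t=4: V(4,0)=72.1697, V(4,1)=45.6629, V(4,2)=0.0000, V(4,3)=0.0000, V(4,4)=0.0000
Node (3,0) S=31.9360: V=(p*·45.6629+(1−p*)·72.1697)/1.13=49.4534; Δ=(45.6629−72.1697)/(46.3071−19.8003)=-1.0000; B=V−Δ·S=81.3894
Node (3,1) S=74.6889: V=(p*·0.0000+(1−p*)·45.6629)/1.13=15.5796; Δ=(0.0000−45.6629)/(108.2989−46.3071)=-0.7366; B=V−Δ·S=70.5951
Node (3,2) S=174.6757: V=(p*·0.0000+(1−p*)·0.0000)/1.13=0.0000; Δ=(0.0000−0.0000)/(253.2798−108.2989)=0.0000; B=V−Δ·S=0.0000
Node (3,3) S=408.5157: V=(p*·0.0000+(1−p*)·0.0000)/1.13=0.0000; Δ=(0.0000−0.0000)/(592.3478−253.2798)=0.0000; B=V−Δ·S=0.0000
Node (2,0) S=51.5096: V=(p*·15.5796+(1−p*)·49.4534)/1.13=25.3446; Δ=(15.5796−49.4534)/(74.6889−31.9360)=-0.7923; B=V−Δ·S=66.1564
Node (2,1) S=120.4660: V=(p*·0.0000+(1−p*)·15.5796)/1.13=5.3156; Δ=(0.0000−15.5796)/(174.6757−74.6889)=-0.1558; B=V−Δ·S=24.0862
Node (2,2) S=281.7350: V=(p*·0.0000+(1−p*)·0.0000)/1.13=0.0000; Δ=(0.0000−0.0000)/(408.5158−174.6757)=0.0000; B=V−Δ·S=0.0000
Node (1,0) S=83.0800: V=(p*·5.3156+(1−p*)·25.3446)/1.13=11.5377; Δ=(5.3156−25.3446)/(120.4660−51.5096)=-0.2905; B=V−Δ·S=35.6691
Node (1,1) S=194.3000: V=(p*·0.0000+(1−p*)·5.3156)/1.13=1.8136; Δ=(0.0000−5.3156)/(281.7350−120.4660)=-0.0330; B=V−Δ·S=8.2179
Node (0,0) S=134.0000: V=(p*·1.8136+(1−p*)·11.5377)/1.13=4.9227; Δ=(1.8136−11.5377)/(194.3000−83.0800)=-0.0874; B=V−Δ·S=16.6385
Self-financing check: at every node Δ·S+B equals the discounted successor values.

(0,0): Delta=-0.0874 Bond=16.6385
(1,0): Delta=-0.2905 Bond=35.6691
(1,1): Delta=-0.0330 Bond=8.2179
(2,0): Delta=-0.7923 Bond=66.1564
(2,1): Delta=-0.1558 Bond=24.0862
(2,2): Delta=0.0000 Bond=0.0000
(3,0): Delta=-1.0000 Bond=81.3894
(3,1): Delta=-0.7366 Bond=70.5951
(3,2): Delta=0.0000 Bond=0.0000
(3,3): Delta=0.0000 Bond=0.0000
V0=4.9227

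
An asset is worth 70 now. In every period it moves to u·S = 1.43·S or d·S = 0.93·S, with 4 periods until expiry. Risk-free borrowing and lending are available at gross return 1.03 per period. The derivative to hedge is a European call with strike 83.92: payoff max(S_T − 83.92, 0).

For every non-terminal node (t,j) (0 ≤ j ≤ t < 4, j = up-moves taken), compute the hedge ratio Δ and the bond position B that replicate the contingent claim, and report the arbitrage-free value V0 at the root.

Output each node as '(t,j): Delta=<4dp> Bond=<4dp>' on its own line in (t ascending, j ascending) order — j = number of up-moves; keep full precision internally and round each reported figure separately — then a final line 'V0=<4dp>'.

(0,0): Delta=0.5889 Bond=-33.0648
(1,0): Delta=0.4467 Bond=-24.7967
(1,1): Delta=0.9590 Bond=-71.0970
(2,0): Delta=0.2558 Bond=-13.9853
(2,1): Delta=0.9432 Bond=-71.7617
(2,2): Delta=1.0000 Bond=-79.1026
(3,0): Delta=0.0000 Bond=0.0000
(3,1): Delta=0.9214 Bond=-72.0242
(3,2): Delta=1.0000 Bond=-81.4757
(3,3): Delta=1.0000 Bond=-81.4757
V0=8.1610

Since d<R<u, set p* = (R−d)/(u−d) = 0.2000; price each node as the discounted p*-expectation of its children.
At expiry t=4: V(4,0)=0.0000, V(4,1)=0.0000, V(4,2)=39.8844, V(4,3)=106.4459, V(4,4)=208.7931
Node (3,0) S=56.3050: V=(p*·0.0000+(1−p*)·0.0000)/1.03=0.0000; Δ=(0.0000−0.0000)/(80.5161−52.3636)=0.0000; B=V−Δ·S=0.0000
Node (3,1) S=86.5765: V=(p*·39.8844+(1−p*)·0.0000)/1.03=7.7445; Δ=(39.8844−0.0000)/(123.8044−80.5161)=0.9214; B=V−Δ·S=-72.0242
Node (3,2) S=133.1230: V=(p*·106.4459+(1−p*)·39.8844)/1.03=51.6473; Δ=(106.4459−39.8844)/(190.3659−123.8044)=1.0000; B=V−Δ·S=-81.4757
Node (3,3) S=204.6945: V=(p*·208.7931+(1−p*)·106.4459)/1.03=123.2188; Δ=(208.7931−106.4459)/(292.7131−190.3659)=1.0000; B=V−Δ·S=-81.4757
Node (2,0) S=60.5430: V=(p*·7.7445+(1−p*)·0.0000)/1.03=1.5038; Δ=(7.7445−0.0000)/(86.5765−56.3050)=0.2558; B=V−Δ·S=-13.9853
Node (2,1) S=93.0930: V=(p*·51.6473+(1−p*)·7.7445)/1.03=16.0438; Δ=(51.6473−7.7445)/(133.1230−86.5765)=0.9432; B=V−Δ·S=-71.7617
Node (2,2) S=143.1430: V=(p*·123.2188+(1−p*)·51.6473)/1.03=64.0404; Δ=(123.2188−51.6473)/(204.6945−133.1230)=1.0000; B=V−Δ·S=-79.1026
Node (1,0) S=65.1000: V=(p*·16.0438+(1−p*)·1.5038)/1.03=4.2833; Δ=(16.0438−1.5038)/(93.0930−60.5430)=0.4467; B=V−Δ·S=-24.7967
Node (1,1) S=100.1000: V=(p*·64.0404+(1−p*)·16.0438)/1.03=24.8962; Δ=(64.0404−16.0438)/(143.1430−93.0930)=0.9590; B=V−Δ·S=-71.0970
Node (0,0) S=70.0000: V=(p*·24.8962+(1−p*)·4.2833)/1.03=8.1610; Δ=(24.8962−4.2833)/(100.1000−65.1000)=0.5889; B=V−Δ·S=-33.0648
Check: Δ(0,0)·S0 + B(0,0) = 8.1610 = V0.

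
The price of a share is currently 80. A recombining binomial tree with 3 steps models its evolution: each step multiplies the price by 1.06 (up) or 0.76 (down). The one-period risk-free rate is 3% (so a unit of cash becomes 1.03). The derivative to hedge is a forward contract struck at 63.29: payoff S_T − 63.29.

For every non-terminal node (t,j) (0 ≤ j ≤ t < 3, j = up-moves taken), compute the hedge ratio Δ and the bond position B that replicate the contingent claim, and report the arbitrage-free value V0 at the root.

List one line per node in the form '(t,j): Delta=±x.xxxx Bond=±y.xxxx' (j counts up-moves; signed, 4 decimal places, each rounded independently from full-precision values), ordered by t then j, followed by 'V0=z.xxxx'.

(0,0): Delta=1.0000 Bond=-57.9193
(1,0): Delta=1.0000 Bond=-59.6569
(1,1): Delta=1.0000 Bond=-59.6569
(2,0): Delta=1.0000 Bond=-61.4466
(2,1): Delta=1.0000 Bond=-61.4466
(2,2): Delta=1.0000 Bond=-61.4466
V0=22.0807

Since d<R<u, set p* = (R−d)/(u−d) = 0.9000; price each node as the discounted p*-expectation of its children.
Payoff layer (t=3): V(3,0)=-28.1719, V(3,1)=-14.3095, V(3,2)=5.0249, V(3,3)=31.9913
Node (2,0) S=46.2080: V=(p*·-14.3095+(1−p*)·-28.1719)/1.03=-15.2386; Δ=(-14.3095−-28.1719)/(48.9805−35.1181)=1.0000; B=V−Δ·S=-61.4466
Node (2,1) S=64.4480: V=(p*·5.0249+(1−p*)·-14.3095)/1.03=3.0014; Δ=(5.0249−-14.3095)/(68.3149−48.9805)=1.0000; B=V−Δ·S=-61.4466
Node (2,2) S=89.8880: V=(p*·31.9913+(1−p*)·5.0249)/1.03=28.4414; Δ=(31.9913−5.0249)/(95.2813−68.3149)=1.0000; B=V−Δ·S=-61.4466
Node (1,0) S=60.8000: V=(p*·3.0014+(1−p*)·-15.2386)/1.03=1.1431; Δ=(3.0014−-15.2386)/(64.4480−46.2080)=1.0000; B=V−Δ·S=-59.6569
Node (1,1) S=84.8000: V=(p*·28.4414+(1−p*)·3.0014)/1.03=25.1431; Δ=(28.4414−3.0014)/(89.8880−64.4480)=1.0000; B=V−Δ·S=-59.6569
Node (0,0) S=80.0000: V=(p*·25.1431+(1−p*)·1.1431)/1.03=22.0807; Δ=(25.1431−1.1431)/(84.8000−60.8000)=1.0000; B=V−Δ·S=-57.9193
Each (Δ,B) replicates both successor values, so the strategy is self-financing and V0 is arbitrage-free.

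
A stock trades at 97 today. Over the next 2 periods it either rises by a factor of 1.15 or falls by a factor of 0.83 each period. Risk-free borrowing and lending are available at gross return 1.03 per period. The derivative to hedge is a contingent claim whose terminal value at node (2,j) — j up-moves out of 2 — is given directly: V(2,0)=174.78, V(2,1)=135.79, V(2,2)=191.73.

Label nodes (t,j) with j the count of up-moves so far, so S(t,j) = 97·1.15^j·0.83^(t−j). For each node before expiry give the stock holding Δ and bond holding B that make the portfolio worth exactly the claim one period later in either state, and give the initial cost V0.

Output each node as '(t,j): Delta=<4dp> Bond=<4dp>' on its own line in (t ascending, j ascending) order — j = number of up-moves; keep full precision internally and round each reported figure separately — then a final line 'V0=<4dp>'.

Under the risk-neutral measure, an up-move has probability p* = (R−d)/(u−d) = 0.6250 and values discount at R = 1.03.
Terminal values V(2,·): V(2,0)=174.7800, V(2,1)=135.7900, V(2,2)=191.7300
  t=1,j=0: stock 80.5100 → up 92.5865 (V=135.7900), down 66.8233 (V=174.7800). Price 146.0303; hedge Δ=-1.5134, bond B=267.8741.
  t=1,j=1: stock 111.5500 → up 128.2825 (V=191.7300), down 92.5865 (V=135.7900). Price 165.7791; hedge Δ=1.5671, bond B=-9.0334.
  t=0,j=0: stock 97.0000 → up 111.5500 (V=165.7791), down 80.5100 (V=146.0303). Price 153.7605; hedge Δ=0.6362, bond B=92.0456.
Root portfolio cost Δ·97+B reproduces V0=153.7605.

(0,0): Delta=0.6362 Bond=92.0456
(1,0): Delta=-1.5134 Bond=267.8741
(1,1): Delta=1.5671 Bond=-9.0334
V0=153.7605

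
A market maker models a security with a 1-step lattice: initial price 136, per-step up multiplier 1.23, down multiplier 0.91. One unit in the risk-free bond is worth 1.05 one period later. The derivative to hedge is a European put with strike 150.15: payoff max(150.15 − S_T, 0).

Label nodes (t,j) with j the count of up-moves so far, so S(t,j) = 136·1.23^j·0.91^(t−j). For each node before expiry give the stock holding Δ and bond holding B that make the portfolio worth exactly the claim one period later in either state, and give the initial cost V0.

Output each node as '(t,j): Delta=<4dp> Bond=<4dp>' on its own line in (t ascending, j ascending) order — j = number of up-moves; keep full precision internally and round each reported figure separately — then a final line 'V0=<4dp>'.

Since d<R<u, set p* = (R−d)/(u−d) = 0.4375; price each node as the discounted p*-expectation of its children.
Terminal payoffs: V(1,0)=26.3900, V(1,1)=0.0000
(0,0): S=136.0000. Δ = (V_up−V_dn)/(S_up−S_dn) = (0.0000−26.3900)/(167.2800−123.7600) = -0.6064. V = [p*·0.0000 + (1−p*)·26.3900]/1.05 = 14.1375. B = V − Δ·S = 96.6063.
Root portfolio cost Δ·136+B reproduces V0=14.1375.

(0,0): Delta=-0.6064 Bond=96.6063
V0=14.1375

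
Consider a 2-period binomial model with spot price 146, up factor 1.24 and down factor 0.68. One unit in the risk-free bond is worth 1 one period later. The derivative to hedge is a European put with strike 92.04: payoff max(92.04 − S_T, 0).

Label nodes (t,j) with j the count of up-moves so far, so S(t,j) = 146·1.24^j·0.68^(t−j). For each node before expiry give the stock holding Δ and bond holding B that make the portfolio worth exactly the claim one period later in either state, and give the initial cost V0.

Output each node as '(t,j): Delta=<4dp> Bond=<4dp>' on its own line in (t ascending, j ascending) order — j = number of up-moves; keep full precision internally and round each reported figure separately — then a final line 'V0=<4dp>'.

(0,0): Delta=-0.1286 Bond=23.2781
(1,0): Delta=-0.4412 Bond=54.3155
(1,1): Delta=0.0000 Bond=0.0000
V0=4.5054

Under the risk-neutral measure, an up-move has probability p* = (R−d)/(u−d) = 0.5714 and values discount at R = 1.
Payoff layer (t=2): V(2,0)=24.5296, V(2,1)=0.0000, V(2,2)=0.0000
(1,0): S=99.2800. Δ = (V_up−V_dn)/(S_up−S_dn) = (0.0000−24.5296)/(123.1072−67.5104) = -0.4412. V = [p*·0.0000 + (1−p*)·24.5296]/1 = 10.5127. B = V − Δ·S = 54.3155.
(1,1): S=181.0400. Δ = (V_up−V_dn)/(S_up−S_dn) = (0.0000−0.0000)/(224.4896−123.1072) = 0.0000. V = [p*·0.0000 + (1−p*)·0.0000]/1 = 0.0000. B = V − Δ·S = 0.0000.
(0,0): S=146.0000. Δ = (V_up−V_dn)/(S_up−S_dn) = (0.0000−10.5127)/(181.0400−99.2800) = -0.1286. V = [p*·0.0000 + (1−p*)·10.5127]/1 = 4.5054. B = V − Δ·S = 23.2781.
Each (Δ,B) replicates both successor values, so the strategy is self-financing and V0 is arbitrage-free.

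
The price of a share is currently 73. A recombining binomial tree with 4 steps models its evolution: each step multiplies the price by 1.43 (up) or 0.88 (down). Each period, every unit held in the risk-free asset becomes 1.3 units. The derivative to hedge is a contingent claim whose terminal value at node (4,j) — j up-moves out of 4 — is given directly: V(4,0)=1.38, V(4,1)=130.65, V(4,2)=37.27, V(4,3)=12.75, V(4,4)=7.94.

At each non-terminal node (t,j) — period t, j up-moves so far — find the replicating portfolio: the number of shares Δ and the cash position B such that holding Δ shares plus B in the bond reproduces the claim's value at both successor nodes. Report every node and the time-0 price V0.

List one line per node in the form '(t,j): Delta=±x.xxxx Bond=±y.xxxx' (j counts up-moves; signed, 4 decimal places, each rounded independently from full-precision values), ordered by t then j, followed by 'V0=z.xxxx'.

(0,0): Delta=-0.2554 Bond=25.8637
(1,0): Delta=-0.6831 Bond=61.0978
(1,1): Delta=-0.1739 Bond=25.1187
(2,0): Delta=-1.0083 Bond=97.8113
(2,1): Delta=-0.6211 Bond=73.7368
(2,2): Delta=-0.0887 Bond=19.9382
(3,0): Delta=4.7246 Bond=-158.0400
(3,1): Delta=-2.1002 Bond=215.4292
(3,2): Delta=-0.3394 Bond=58.8477
(3,3): Delta=-0.0410 Bond=15.7277
V0=7.2222

The replicating-portfolio and risk-neutral prices coincide; use p* = (1.3−0.88)/(1.43−0.88) = 0.7636 for the latter.
At expiry t=4: V(4,0)=1.3800, V(4,1)=130.6500, V(4,2)=37.2700, V(4,3)=12.7500, V(4,4)=7.9400
Node (3,0) S=49.7475: V=(p*·130.6500+(1−p*)·1.3800)/1.3=76.9964; Δ=(130.6500−1.3800)/(71.1389−43.7778)=4.7246; B=V−Δ·S=-158.0400
Node (3,1) S=80.8396: V=(p*·37.2700+(1−p*)·130.6500)/1.3=45.6474; Δ=(37.2700−130.6500)/(115.6007−71.1389)=-2.1002; B=V−Δ·S=215.4292
Node (3,2) S=131.3644: V=(p*·12.7500+(1−p*)·37.2700)/1.3=14.2659; Δ=(12.7500−37.2700)/(187.8511−115.6007)=-0.3394; B=V−Δ·S=58.8477
Node (3,3) S=213.4671: V=(p*·7.9400+(1−p*)·12.7500)/1.3=6.9822; Δ=(7.9400−12.7500)/(305.2580−187.8511)=-0.0410; B=V−Δ·S=15.7277
Node (2,0) S=56.5312: V=(p*·45.6474+(1−p*)·76.9964)/1.3=40.8132; Δ=(45.6474−76.9964)/(80.8396−49.7475)=-1.0083; B=V−Δ·S=97.8113
Node (2,1) S=91.8632: V=(p*·14.2659+(1−p*)·45.6474)/1.3=16.6795; Δ=(14.2659−45.6474)/(131.3644−80.8396)=-0.6211; B=V−Δ·S=73.7368
Node (2,2) S=149.2777: V=(p*·6.9822+(1−p*)·14.2659)/1.3=6.6952; Δ=(6.9822−14.2659)/(213.4671−131.3644)=-0.0887; B=V−Δ·S=19.9382
Node (1,0) S=64.2400: V=(p*·16.6795+(1−p*)·40.8132)/1.3=17.2183; Δ=(16.6795−40.8132)/(91.8632−56.5312)=-0.6831; B=V−Δ·S=61.0978
Node (1,1) S=104.3900: V=(p*·6.6952+(1−p*)·16.6795)/1.3=6.9655; Δ=(6.6952−16.6795)/(149.2777−91.8632)=-0.1739; B=V−Δ·S=25.1187
Node (0,0) S=73.0000: V=(p*·6.9655+(1−p*)·17.2183)/1.3=7.2222; Δ=(6.9655−17.2183)/(104.3900−64.2400)=-0.2554; B=V−Δ·S=25.8637
Self-financing check: at every node Δ·S+B equals the discounted successor values.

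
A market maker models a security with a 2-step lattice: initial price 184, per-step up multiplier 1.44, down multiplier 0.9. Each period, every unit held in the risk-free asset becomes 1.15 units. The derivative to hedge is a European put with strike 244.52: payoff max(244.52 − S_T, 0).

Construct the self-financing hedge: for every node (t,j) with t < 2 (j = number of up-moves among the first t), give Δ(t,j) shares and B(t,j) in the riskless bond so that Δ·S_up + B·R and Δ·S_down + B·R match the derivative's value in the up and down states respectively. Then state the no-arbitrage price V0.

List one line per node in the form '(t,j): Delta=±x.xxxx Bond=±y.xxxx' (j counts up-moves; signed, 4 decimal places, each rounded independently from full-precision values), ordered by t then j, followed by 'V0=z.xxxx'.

(0,0): Delta=-0.4448 Bond=104.9473
(1,0): Delta=-1.0000 Bond=212.6261
(1,1): Delta=-0.0423 Bond=14.0429
V0=23.0992

No-arbitrage ⇒ martingale measure with p* = (R−d)/(u−d) = 0.4630.
Payoff layer (t=2): V(2,0)=95.4800, V(2,1)=6.0560, V(2,2)=0.0000
(1,0): S=165.6000. Δ = (V_up−V_dn)/(S_up−S_dn) = (6.0560−95.4800)/(238.4640−149.0400) = -1.0000. V = [p*·6.0560 + (1−p*)·95.4800]/1.15 = 47.0261. B = V − Δ·S = 212.6261.
(1,1): S=264.9600. Δ = (V_up−V_dn)/(S_up−S_dn) = (0.0000−6.0560)/(381.5424−238.4640) = -0.0423. V = [p*·0.0000 + (1−p*)·6.0560]/1.15 = 2.8281. B = V − Δ·S = 14.0429.
(0,0): S=184.0000. Δ = (V_up−V_dn)/(S_up−S_dn) = (2.8281−47.0261)/(264.9600−165.6000) = -0.4448. V = [p*·2.8281 + (1−p*)·47.0261]/1.15 = 23.0992. B = V − Δ·S = 104.9473.
The time-0 hedge costs 23.0992, which is the no-arbitrage price.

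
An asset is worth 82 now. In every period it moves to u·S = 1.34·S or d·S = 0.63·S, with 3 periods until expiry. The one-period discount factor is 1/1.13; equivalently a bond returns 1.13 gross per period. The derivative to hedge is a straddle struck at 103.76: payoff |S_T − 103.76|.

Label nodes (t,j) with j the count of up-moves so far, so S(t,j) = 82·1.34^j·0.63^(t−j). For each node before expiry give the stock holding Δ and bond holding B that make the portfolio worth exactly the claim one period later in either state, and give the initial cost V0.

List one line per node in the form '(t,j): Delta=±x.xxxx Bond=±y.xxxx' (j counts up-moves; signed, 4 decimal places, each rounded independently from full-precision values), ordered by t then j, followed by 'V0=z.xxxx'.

The replicating-portfolio and risk-neutral prices coincide; use p* = (1.13−0.63)/(1.34−0.63) = 0.7042 for the latter.
Terminal values V(3,·): V(3,0)=83.2561, V(3,1)=60.1486, V(3,2)=10.9993, V(3,3)=93.5405
(2,0): S=32.5458. Δ = (V_up−V_dn)/(S_up−S_dn) = (60.1486−83.2561)/(43.6114−20.5039) = -1.0000. V = [p*·60.1486 + (1−p*)·83.2561]/1.13 = 59.2772. B = V − Δ·S = 91.8230.
(2,1): S=69.2244. Δ = (V_up−V_dn)/(S_up−S_dn) = (10.9993−60.1486)/(92.7607−43.6114) = -1.0000. V = [p*·10.9993 + (1−p*)·60.1486]/1.13 = 22.5986. B = V − Δ·S = 91.8230.
(2,2): S=147.2392. Δ = (V_up−V_dn)/(S_up−S_dn) = (93.5405−10.9993)/(197.3005−92.7607) = 0.7896. V = [p*·93.5405 + (1−p*)·10.9993]/1.13 = 61.1743. B = V − Δ·S = -55.0810.
(1,0): S=51.6600. Δ = (V_up−V_dn)/(S_up−S_dn) = (22.5986−59.2772)/(69.2244−32.5458) = -1.0000. V = [p*·22.5986 + (1−p*)·59.2772]/1.13 = 29.5993. B = V − Δ·S = 81.2593.
(1,1): S=109.8800. Δ = (V_up−V_dn)/(S_up−S_dn) = (61.1743−22.5986)/(147.2392−69.2244) = 0.4945. V = [p*·61.1743 + (1−p*)·22.5986]/1.13 = 44.0394. B = V − Δ·S = -10.2925.
(0,0): S=82.0000. Δ = (V_up−V_dn)/(S_up−S_dn) = (44.0394−29.5993)/(109.8800−51.6600) = 0.2480. V = [p*·44.0394 + (1−p*)·29.5993]/1.13 = 35.1933. B = V − Δ·S = 14.8551.
The time-0 hedge costs 35.1933, which is the no-arbitrage price.

(0,0): Delta=0.2480 Bond=14.8551
(1,0): Delta=-1.0000 Bond=81.2593
(1,1): Delta=0.4945 Bond=-10.2925
(2,0): Delta=-1.0000 Bond=91.8230
(2,1): Delta=-1.0000 Bond=91.8230
(2,2): Delta=0.7896 Bond=-55.0810
V0=35.1933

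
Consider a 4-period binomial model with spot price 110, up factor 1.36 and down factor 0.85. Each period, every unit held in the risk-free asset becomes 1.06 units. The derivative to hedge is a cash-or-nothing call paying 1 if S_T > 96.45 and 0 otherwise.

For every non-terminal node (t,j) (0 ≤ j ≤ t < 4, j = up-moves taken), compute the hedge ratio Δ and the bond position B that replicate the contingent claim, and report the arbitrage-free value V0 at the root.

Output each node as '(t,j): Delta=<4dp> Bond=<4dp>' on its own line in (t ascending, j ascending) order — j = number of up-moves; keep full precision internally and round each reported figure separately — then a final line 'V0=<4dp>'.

(0,0): Delta=0.0064 Bond=-0.2720
(1,0): Delta=0.0090 Bond=-0.5355
(1,1): Delta=0.0040 Bond=0.0649
(2,0): Delta=0.0096 Bond=-0.6108
(2,1): Delta=0.0086 Bond=-0.5061
(2,2): Delta=0.0000 Bond=0.8900
(3,0): Delta=0.0000 Bond=0.0000
(3,1): Delta=0.0181 Bond=-1.5723
(3,2): Delta=0.0000 Bond=0.9434
(3,3): Delta=0.0000 Bond=0.9434
V0=0.4317

Under the risk-neutral measure, an up-move has probability p* = (R−d)/(u−d) = 0.4118 and values discount at R = 1.06.
Payoff layer (t=4): V(4,0)=0.0000, V(4,1)=0.0000, V(4,2)=1.0000, V(4,3)=1.0000, V(4,4)=1.0000
(3,0): S=67.5537. Δ = (V_up−V_dn)/(S_up−S_dn) = (0.0000−0.0000)/(91.8731−57.4207) = 0.0000. V = [p*·0.0000 + (1−p*)·0.0000]/1.06 = 0.0000. B = V − Δ·S = 0.0000.
(3,1): S=108.0860. Δ = (V_up−V_dn)/(S_up−S_dn) = (1.0000−0.0000)/(146.9970−91.8731) = 0.0181. V = [p*·1.0000 + (1−p*)·0.0000]/1.06 = 0.3885. B = V − Δ·S = -1.5723.
(3,2): S=172.9376. Δ = (V_up−V_dn)/(S_up−S_dn) = (1.0000−1.0000)/(235.1951−146.9970) = 0.0000. V = [p*·1.0000 + (1−p*)·1.0000]/1.06 = 0.9434. B = V − Δ·S = 0.9434.
(3,3): S=276.7002. Δ = (V_up−V_dn)/(S_up−S_dn) = (1.0000−1.0000)/(376.3122−235.1951) = 0.0000. V = [p*·1.0000 + (1−p*)·1.0000]/1.06 = 0.9434. B = V − Δ·S = 0.9434.
(2,0): S=79.4750. Δ = (V_up−V_dn)/(S_up−S_dn) = (0.3885−0.0000)/(108.0860−67.5537) = 0.0096. V = [p*·0.3885 + (1−p*)·0.0000]/1.06 = 0.1509. B = V − Δ·S = -0.6108.
(2,1): S=127.1600. Δ = (V_up−V_dn)/(S_up−S_dn) = (0.9434−0.3885)/(172.9376−108.0860) = 0.0086. V = [p*·0.9434 + (1−p*)·0.3885]/1.06 = 0.5820. B = V − Δ·S = -0.5061.
(2,2): S=203.4560. Δ = (V_up−V_dn)/(S_up−S_dn) = (0.9434−0.9434)/(276.7002−172.9376) = 0.0000. V = [p*·0.9434 + (1−p*)·0.9434]/1.06 = 0.8900. B = V − Δ·S = 0.8900.
(1,0): S=93.5000. Δ = (V_up−V_dn)/(S_up−S_dn) = (0.5820−0.1509)/(127.1600−79.4750) = 0.0090. V = [p*·0.5820 + (1−p*)·0.1509]/1.06 = 0.3098. B = V − Δ·S = -0.5355.
(1,1): S=149.6000. Δ = (V_up−V_dn)/(S_up−S_dn) = (0.8900−0.5820)/(203.4560−127.1600) = 0.0040. V = [p*·0.8900 + (1−p*)·0.5820]/1.06 = 0.6687. B = V − Δ·S = 0.0649.
(0,0): S=110.0000. Δ = (V_up−V_dn)/(S_up−S_dn) = (0.6687−0.3098)/(149.6000−93.5000) = 0.0064. V = [p*·0.6687 + (1−p*)·0.3098]/1.06 = 0.4317. B = V − Δ·S = -0.2720.
The time-0 hedge costs 0.4317, which is the no-arbitrage price.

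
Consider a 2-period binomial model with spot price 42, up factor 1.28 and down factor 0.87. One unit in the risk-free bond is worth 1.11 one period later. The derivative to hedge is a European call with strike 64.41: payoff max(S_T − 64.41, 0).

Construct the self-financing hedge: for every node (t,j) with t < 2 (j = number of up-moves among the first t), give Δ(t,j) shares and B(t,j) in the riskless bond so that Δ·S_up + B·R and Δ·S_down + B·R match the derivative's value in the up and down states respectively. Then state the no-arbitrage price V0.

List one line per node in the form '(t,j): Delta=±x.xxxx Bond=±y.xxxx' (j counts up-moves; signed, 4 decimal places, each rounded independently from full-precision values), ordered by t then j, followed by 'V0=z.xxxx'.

(0,0): Delta=0.1348 Bond=-4.4386
(1,0): Delta=0.0000 Bond=0.0000
(1,1): Delta=0.1997 Bond=-8.4167
V0=1.2244

The replicating-portfolio and risk-neutral prices coincide; use p* = (1.11−0.87)/(1.28−0.87) = 0.5854 for the latter.
At expiry t=2: V(2,0)=0.0000, V(2,1)=0.0000, V(2,2)=4.4028
(1,0): S=36.5400. Δ = (V_up−V_dn)/(S_up−S_dn) = (0.0000−0.0000)/(46.7712−31.7898) = 0.0000. V = [p*·0.0000 + (1−p*)·0.0000]/1.11 = 0.0000. B = V − Δ·S = 0.0000.
(1,1): S=53.7600. Δ = (V_up−V_dn)/(S_up−S_dn) = (4.4028−0.0000)/(68.8128−46.7712) = 0.1997. V = [p*·4.4028 + (1−p*)·0.0000]/1.11 = 2.3218. B = V − Δ·S = -8.4167.
(0,0): S=42.0000. Δ = (V_up−V_dn)/(S_up−S_dn) = (2.3218−0.0000)/(53.7600−36.5400) = 0.1348. V = [p*·2.3218 + (1−p*)·0.0000]/1.11 = 1.2244. B = V − Δ·S = -4.4386.
The time-0 hedge costs 1.2244, which is the no-arbitrage price.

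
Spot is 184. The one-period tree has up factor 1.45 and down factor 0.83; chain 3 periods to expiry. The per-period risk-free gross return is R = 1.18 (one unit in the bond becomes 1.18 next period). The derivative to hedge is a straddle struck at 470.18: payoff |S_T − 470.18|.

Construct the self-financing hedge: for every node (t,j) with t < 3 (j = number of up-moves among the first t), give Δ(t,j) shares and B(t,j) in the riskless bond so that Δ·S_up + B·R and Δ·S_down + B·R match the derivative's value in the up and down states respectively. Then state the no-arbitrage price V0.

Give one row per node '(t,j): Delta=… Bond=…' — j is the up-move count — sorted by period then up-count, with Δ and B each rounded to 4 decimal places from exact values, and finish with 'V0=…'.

Risk-neutral probability p* = (R−d)/(u−d) = (1.18−0.83)/(1.45−0.83) = 0.5645.
At expiry t=3: V(3,0)=364.9712, V(3,1)=286.3815, V(3,2)=149.0862, V(3,3)=90.7670
(2,0): S=126.7576. Δ = (V_up−V_dn)/(S_up−S_dn) = (286.3815−364.9712)/(183.7985−105.2088) = -1.0000. V = [p*·286.3815 + (1−p*)·364.9712]/1.18 = 271.7000. B = V − Δ·S = 398.4576.
(2,1): S=221.4440. Δ = (V_up−V_dn)/(S_up−S_dn) = (149.0862−286.3815)/(321.0938−183.7985) = -1.0000. V = [p*·149.0862 + (1−p*)·286.3815]/1.18 = 177.0136. B = V − Δ·S = 398.4576.
(2,2): S=386.8600. Δ = (V_up−V_dn)/(S_up−S_dn) = (90.7670−149.0862)/(560.9470−321.0938) = -0.2431. V = [p*·90.7670 + (1−p*)·149.0862]/1.18 = 98.4441. B = V − Δ·S = 192.5074.
(1,0): S=152.7200. Δ = (V_up−V_dn)/(S_up−S_dn) = (177.0136−271.7000)/(221.4440−126.7576) = -1.0000. V = [p*·177.0136 + (1−p*)·271.7000]/1.18 = 184.9560. B = V − Δ·S = 337.6760.
(1,1): S=266.8000. Δ = (V_up−V_dn)/(S_up−S_dn) = (98.4441−177.0136)/(386.8600−221.4440) = -0.4750. V = [p*·98.4441 + (1−p*)·177.0136]/1.18 = 112.4236. B = V − Δ·S = 239.1486.
(0,0): S=184.0000. Δ = (V_up−V_dn)/(S_up−S_dn) = (112.4236−184.9560)/(266.8000−152.7200) = -0.6358. V = [p*·112.4236 + (1−p*)·184.9560]/1.18 = 122.0426. B = V − Δ·S = 239.0302.
Root portfolio cost Δ·184+B reproduces V0=122.0426.

(0,0): Delta=-0.6358 Bond=239.0302
(1,0): Delta=-1.0000 Bond=337.6760
(1,1): Delta=-0.4750 Bond=239.1486
(2,0): Delta=-1.0000 Bond=398.4576
(2,1): Delta=-1.0000 Bond=398.4576
(2,2): Delta=-0.2431 Bond=192.5074
V0=122.0426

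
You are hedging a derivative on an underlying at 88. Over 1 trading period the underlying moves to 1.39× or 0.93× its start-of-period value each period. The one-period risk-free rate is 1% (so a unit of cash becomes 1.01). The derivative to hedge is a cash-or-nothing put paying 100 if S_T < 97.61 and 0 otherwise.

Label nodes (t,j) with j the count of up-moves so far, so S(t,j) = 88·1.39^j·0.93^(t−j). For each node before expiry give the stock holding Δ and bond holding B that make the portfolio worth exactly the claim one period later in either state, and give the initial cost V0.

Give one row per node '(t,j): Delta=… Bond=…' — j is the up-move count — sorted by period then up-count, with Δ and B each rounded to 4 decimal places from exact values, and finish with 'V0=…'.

(0,0): Delta=-2.4704 Bond=299.1821
V0=81.7908

Risk-neutral probability p* = (R−d)/(u−d) = (1.01−0.93)/(1.39−0.93) = 0.1739.
Terminal values V(1,·): V(1,0)=100.0000, V(1,1)=0.0000
Node (0,0) S=88.0000: V=(p*·0.0000+(1−p*)·100.0000)/1.01=81.7908; Δ=(0.0000−100.0000)/(122.3200−81.8400)=-2.4704; B=V−Δ·S=299.1821
Self-financing check: at every node Δ·S+B equals the discounted successor values.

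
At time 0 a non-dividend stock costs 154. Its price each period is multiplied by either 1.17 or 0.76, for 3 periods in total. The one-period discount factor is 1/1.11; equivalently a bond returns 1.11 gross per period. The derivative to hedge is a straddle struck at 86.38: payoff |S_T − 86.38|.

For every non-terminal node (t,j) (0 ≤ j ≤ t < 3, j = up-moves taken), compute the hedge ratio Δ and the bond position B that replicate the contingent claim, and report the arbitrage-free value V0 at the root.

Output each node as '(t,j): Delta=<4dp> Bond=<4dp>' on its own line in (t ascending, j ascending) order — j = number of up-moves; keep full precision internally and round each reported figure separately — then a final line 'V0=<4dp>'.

(0,0): Delta=0.9897 Bond=-61.4821
(1,0): Delta=0.8968 Bond=-57.3789
(1,1): Delta=1.0000 Bond=-70.1079
(2,0): Delta=-0.0298 Bond=18.7300
(2,1): Delta=1.0000 Bond=-77.8198
(2,2): Delta=1.0000 Bond=-77.8198
V0=90.9257

Under the risk-neutral measure, an up-move has probability p* = (R−d)/(u−d) = 0.8537 and values discount at R = 1.11.
Terminal values V(3,·): V(3,0)=18.7777, V(3,1)=17.6920, V(3,2)=73.8361, V(3,3)=160.2684
(2,0): S=88.9504. Δ = (V_up−V_dn)/(S_up−S_dn) = (17.6920−18.7777)/(104.0720−67.6023) = -0.0298. V = [p*·17.6920 + (1−p*)·18.7777]/1.11 = 16.0819. B = V − Δ·S = 18.7300.
(2,1): S=136.9368. Δ = (V_up−V_dn)/(S_up−S_dn) = (73.8361−17.6920)/(160.2161−104.0720) = 1.0000. V = [p*·73.8361 + (1−p*)·17.6920]/1.11 = 59.1170. B = V − Δ·S = -77.8198.
(2,2): S=210.8106. Δ = (V_up−V_dn)/(S_up−S_dn) = (160.2684−73.8361)/(246.6484−160.2161) = 1.0000. V = [p*·160.2684 + (1−p*)·73.8361]/1.11 = 132.9908. B = V − Δ·S = -77.8198.
(1,0): S=117.0400. Δ = (V_up−V_dn)/(S_up−S_dn) = (59.1170−16.0819)/(136.9368−88.9504) = 0.8968. V = [p*·59.1170 + (1−p*)·16.0819]/1.11 = 47.5848. B = V − Δ·S = -57.3789.
(1,1): S=180.1800. Δ = (V_up−V_dn)/(S_up−S_dn) = (132.9908−59.1170)/(210.8106−136.9368) = 1.0000. V = [p*·132.9908 + (1−p*)·59.1170]/1.11 = 110.0721. B = V − Δ·S = -70.1079.
(0,0): S=154.0000. Δ = (V_up−V_dn)/(S_up−S_dn) = (110.0721−47.5848)/(180.1800−117.0400) = 0.9897. V = [p*·110.0721 + (1−p*)·47.5848]/1.11 = 90.9257. B = V − Δ·S = -61.4821.
The time-0 hedge costs 90.9257, which is the no-arbitrage price.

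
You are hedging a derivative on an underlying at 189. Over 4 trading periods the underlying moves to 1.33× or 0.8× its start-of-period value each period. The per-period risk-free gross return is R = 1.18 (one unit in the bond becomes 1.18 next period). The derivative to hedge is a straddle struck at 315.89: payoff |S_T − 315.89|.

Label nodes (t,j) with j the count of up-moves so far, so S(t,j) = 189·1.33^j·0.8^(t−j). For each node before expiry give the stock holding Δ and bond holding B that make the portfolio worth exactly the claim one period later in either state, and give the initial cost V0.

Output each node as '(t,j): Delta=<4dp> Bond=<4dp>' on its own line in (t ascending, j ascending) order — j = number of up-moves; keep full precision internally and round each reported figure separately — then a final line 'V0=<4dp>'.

(0,0): Delta=0.2668 Bond=15.7590
(1,0): Delta=-0.6330 Bond=154.6412
(1,1): Delta=0.4804 Bond=-35.1065
(2,0): Delta=-1.0000 Bond=226.8673
(2,1): Delta=-0.5459 Bond=164.9540
(2,2): Delta=0.7241 Bond=-122.8913
(3,0): Delta=-1.0000 Bond=267.7034
(3,1): Delta=-1.0000 Bond=267.7034
(3,2): Delta=-0.4381 Bond=165.8071
(3,3): Delta=1.0000 Bond=-267.7034
V0=66.1764

Under the risk-neutral measure, an up-move has probability p* = (R−d)/(u−d) = 0.7170 and values discount at R = 1.18.
At expiry t=4: V(4,0)=238.4756, V(4,1)=187.1886, V(4,2)=101.9239, V(4,3)=39.8287, V(4,4)=275.4924
(3,0): S=96.7680. Δ = (V_up−V_dn)/(S_up−S_dn) = (187.1886−238.4756)/(128.7014−77.4144) = -1.0000. V = [p*·187.1886 + (1−p*)·238.4756]/1.18 = 170.9354. B = V − Δ·S = 267.7034.
(3,1): S=160.8768. Δ = (V_up−V_dn)/(S_up−S_dn) = (101.9239−187.1886)/(213.9661−128.7014) = -1.0000. V = [p*·101.9239 + (1−p*)·187.1886]/1.18 = 106.8266. B = V − Δ·S = 267.7034.
(3,2): S=267.4577. Δ = (V_up−V_dn)/(S_up−S_dn) = (39.8287−101.9239)/(355.7187−213.9661) = -0.4381. V = [p*·39.8287 + (1−p*)·101.9239]/1.18 = 48.6465. B = V − Δ·S = 165.8071.
(3,3): S=444.6484. Δ = (V_up−V_dn)/(S_up−S_dn) = (275.4924−39.8287)/(591.3824−355.7187) = 1.0000. V = [p*·275.4924 + (1−p*)·39.8287]/1.18 = 176.9450. B = V − Δ·S = -267.7034.
(2,0): S=120.9600. Δ = (V_up−V_dn)/(S_up−S_dn) = (106.8266−170.9354)/(160.8768−96.7680) = -1.0000. V = [p*·106.8266 + (1−p*)·170.9354]/1.18 = 105.9073. B = V − Δ·S = 226.8673.
(2,1): S=201.0960. Δ = (V_up−V_dn)/(S_up−S_dn) = (48.6465−106.8266)/(267.4577−160.8768) = -0.5459. V = [p*·48.6465 + (1−p*)·106.8266]/1.18 = 55.1801. B = V − Δ·S = 164.9540.
(2,2): S=334.3221. Δ = (V_up−V_dn)/(S_up−S_dn) = (176.9450−48.6465)/(444.6484−267.4577) = 0.7241. V = [p*·176.9450 + (1−p*)·48.6465]/1.18 = 119.1814. B = V − Δ·S = -122.8913.
(1,0): S=151.2000. Δ = (V_up−V_dn)/(S_up−S_dn) = (55.1801−105.9073)/(201.0960−120.9600) = -0.6330. V = [p*·55.1801 + (1−p*)·105.9073]/1.18 = 58.9295. B = V − Δ·S = 154.6412.
(1,1): S=251.3700. Δ = (V_up−V_dn)/(S_up−S_dn) = (119.1814−55.1801)/(334.3221−201.0960) = 0.4804. V = [p*·119.1814 + (1−p*)·55.1801]/1.18 = 85.6507. B = V − Δ·S = -35.1065.
(0,0): S=189.0000. Δ = (V_up−V_dn)/(S_up−S_dn) = (85.6507−58.9295)/(251.3700−151.2000) = 0.2668. V = [p*·85.6507 + (1−p*)·58.9295]/1.18 = 66.1764. B = V − Δ·S = 15.7590.
Self-financing check: at every node Δ·S+B equals the discounted successor values.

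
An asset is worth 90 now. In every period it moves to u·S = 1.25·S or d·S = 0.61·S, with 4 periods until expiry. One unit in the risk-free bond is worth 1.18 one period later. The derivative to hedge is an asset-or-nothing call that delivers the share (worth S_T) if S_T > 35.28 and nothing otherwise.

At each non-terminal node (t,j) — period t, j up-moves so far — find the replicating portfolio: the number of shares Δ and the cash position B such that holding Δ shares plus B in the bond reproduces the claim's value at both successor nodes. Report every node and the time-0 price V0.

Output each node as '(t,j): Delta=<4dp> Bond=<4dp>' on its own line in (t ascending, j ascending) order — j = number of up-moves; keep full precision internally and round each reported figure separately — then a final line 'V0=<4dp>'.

(0,0): Delta=1.0084 Bond=-0.8222
(1,0): Delta=1.0985 Bond=-5.9138
(1,1): Delta=1.0030 Bond=-0.3631
(2,0): Delta=1.8427 Bond=-31.9009
(2,1): Delta=1.0539 Bond=-3.9177
(2,2): Delta=1.0000 Bond=0.0000
(3,0): Delta=0.0000 Bond=0.0000
(3,1): Delta=1.9531 Bond=-42.2659
(3,2): Delta=1.0000 Bond=0.0000
(3,3): Delta=1.0000 Bond=0.0000
V0=89.9377

Risk-neutral probability p* = (R−d)/(u−d) = (1.18−0.61)/(1.25−0.61) = 0.8906.
Payoff layer (t=4): V(4,0)=0.0000, V(4,1)=0.0000, V(4,2)=52.3266, V(4,3)=107.2266, V(4,4)=219.7266
  t=3,j=0: stock 20.4283 → up 25.5354 (V=0.0000), down 12.4613 (V=0.0000). Price 0.0000; hedge Δ=0.0000, bond B=0.0000.
  t=3,j=1: stock 41.8612 → up 52.3266 (V=52.3266), down 25.5354 (V=0.0000). Price 39.4944; hedge Δ=1.9531, bond B=-42.2659.
  t=3,j=2: stock 85.7812 → up 107.2266 (V=107.2266), down 52.3266 (V=52.3266). Price 85.7812; hedge Δ=1.0000, bond B=0.0000.
  t=3,j=3: stock 175.7812 → up 219.7266 (V=219.7266), down 107.2266 (V=107.2266). Price 175.7812; hedge Δ=1.0000, bond B=0.0000.
  t=2,j=0: stock 33.4890 → up 41.8612 (V=39.4944), down 20.4283 (V=0.0000). Price 29.8090; hedge Δ=1.8427, bond B=-31.9009.
  t=2,j=1: stock 68.6250 → up 85.7812 (V=85.7812), down 41.8612 (V=39.4944). Price 68.4056; hedge Δ=1.0539, bond B=-3.9177.
  t=2,j=2: stock 140.6250 → up 175.7812 (V=175.7812), down 85.7812 (V=85.7812). Price 140.6250; hedge Δ=1.0000, bond B=0.0000.
  t=1,j=0: stock 54.9000 → up 68.6250 (V=68.4056), down 33.4890 (V=29.8090). Price 54.3933; hedge Δ=1.0985, bond B=-5.9138.
  t=1,j=1: stock 112.5000 → up 140.6250 (V=140.6250), down 68.6250 (V=68.4056). Price 112.4797; hedge Δ=1.0030, bond B=-0.3631.
  t=0,j=0: stock 90.0000 → up 112.5000 (V=112.4797), down 54.9000 (V=54.3933). Price 89.9377; hedge Δ=1.0084, bond B=-0.8222.
Each (Δ,B) replicates both successor values, so the strategy is self-financing and V0 is arbitrage-free.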